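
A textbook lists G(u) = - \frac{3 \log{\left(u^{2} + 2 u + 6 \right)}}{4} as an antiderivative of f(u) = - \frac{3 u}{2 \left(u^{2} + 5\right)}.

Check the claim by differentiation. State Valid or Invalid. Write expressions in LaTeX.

d/du[G] = \frac{- 3 u - 3}{2 u^{2} + 4 u + 12}
d/du[G] - f(u) = \frac{3 u^{2} + 3 u - 15}{2 u^{4} + 4 u^{3} + 22 u^{2} + 20 u + 60} != 0.

Invalid: d/du[G] - f = \frac{3 u^{2} + 3 u - 15}{2 u^{4} + 4 u^{3} + 22 u^{2} + 20 u + 60}, which is not 0.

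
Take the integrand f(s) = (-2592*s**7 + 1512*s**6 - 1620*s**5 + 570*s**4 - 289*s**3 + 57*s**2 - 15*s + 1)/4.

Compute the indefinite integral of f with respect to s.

F(s) = -81*s**8 + 54*s**7 - 135*s**6/2 + 57*s**5/2 - 289*s**4/16 + 19*s**3/4 - 15*s**2/8 + s/4 + C

f matches the chain-rule pattern g'(h)*h' with inner function h(s) = -3*s**2 + s/2 - 1/2; substituting u = h(s) collapses the integral.
Check: d/ds[-81*s**8 + 54*s**7 - 135*s**6/2 + 57*s**5/2 - 289*s**4/16 + 19*s**3/4 - 15*s**2/8 + s/4] = -648*s**7 + 378*s**6 - 405*s**5 + 285*s**4/2 - 289*s**3/4 + 57*s**2/4 - 15*s/4 + 1/4, which equals f(s).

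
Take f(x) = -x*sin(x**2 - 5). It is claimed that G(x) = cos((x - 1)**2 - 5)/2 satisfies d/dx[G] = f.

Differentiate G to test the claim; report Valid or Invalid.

Invalid: d/dx[G] - f = x*sin(x**2 - 5) + x*sin(-x**2 + 2*x + 4) - sin(-x**2 + 2*x + 4), which is not 0.

d/dx[G] = x*sin(-x**2 + 2*x + 4) - sin(-x**2 + 2*x + 4)
d/dx[G] - f(x) = x*sin(x**2 - 5) + x*sin(-x**2 + 2*x + 4) - sin(-x**2 + 2*x + 4) != 0.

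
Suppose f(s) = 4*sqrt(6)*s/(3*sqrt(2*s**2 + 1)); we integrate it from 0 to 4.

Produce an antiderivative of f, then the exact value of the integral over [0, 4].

f matches the chain-rule pattern g'(h)*h' with inner function h(s) = 3*s**2 + 3/2; substituting u = h(s) collapses the integral.
F(s) = 2*sqrt(6)*sqrt(2*s**2 + 1)/3 is an antiderivative of f.
Check: d/ds[2*sqrt(6)*sqrt(2*s**2 + 1)/3] = 4*sqrt(6)*s/(3*sqrt(2*s**2 + 1)) = f(s).
F(4) = 2*sqrt(22); F(0) = 2*sqrt(6)/3.
Integral = F(4) - F(0) = -2*sqrt(6)/3 + 2*sqrt(22).

Antiderivative: F(s) = 2*sqrt(6)*sqrt(2*s**2 + 1)/3; value = -2*sqrt(6)/3 + 2*sqrt(22)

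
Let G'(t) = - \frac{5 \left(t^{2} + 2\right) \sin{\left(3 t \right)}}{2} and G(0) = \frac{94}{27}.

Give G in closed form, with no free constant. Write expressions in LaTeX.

Check a candidate G(t) by differentiating: d/dt[G] must match the given G'(t).
A general antiderivative is \frac{5 t^{2} \cos{\left(3 t \right)}}{6} - \frac{5 t \sin{\left(3 t \right)}}{9} + \frac{40 \cos{\left(3 t \right)}}{27} + C.
The condition gives C = \frac{94}{27} - (\frac{40}{27}) = 2.
So G(t) = \frac{45 t^{2} \cos{\left(3 t \right)} - 30 t \sin{\left(3 t \right)} + 80 \cos{\left(3 t \right)} + 108}{54}.
Check: d/dt[\frac{45 t^{2} \cos{\left(3 t \right)} - 30 t \sin{\left(3 t \right)} + 80 \cos{\left(3 t \right)} + 108}{54}] = - \frac{5 t^{2} \sin{\left(3 t \right)}}{2} - 5 \sin{\left(3 t \right)}, which equals G'(t).

G(t) = \frac{45 t^{2} \cos{\left(3 t \right)} - 30 t \sin{\left(3 t \right)} + 80 \cos{\left(3 t \right)} + 108}{54}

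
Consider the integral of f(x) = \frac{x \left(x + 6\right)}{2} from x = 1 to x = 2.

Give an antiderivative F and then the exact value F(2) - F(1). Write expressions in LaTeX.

A first test for any F(x): its x-derivative must equal f(x) identically.
F(x) = \frac{x^{2} \left(x + 9\right)}{6} is an antiderivative of f.
Check: d/dx[\frac{x^{2} \left(x + 9\right)}{6}] = \frac{x^{2}}{2} + 3 x, which equals f(x).
F(2) = \frac{22}{3}; F(1) = \frac{5}{3}.
Integral = F(2) - F(1) = \frac{17}{3}.

Antiderivative: F(x) = \frac{x^{2} \left(x + 9\right)}{6}; value = \frac{17}{3}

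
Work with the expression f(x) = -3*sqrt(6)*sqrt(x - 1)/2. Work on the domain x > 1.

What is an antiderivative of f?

An antiderivative is F(x) = -2*x*sqrt(3*x/2 - 3/2) + 2*sqrt(3*x/2 - 3/2).

An antiderivative F(x) passes only if d/dx[F] lands on f(x) exactly.
Check: d/dx[-2*x*sqrt(3*x/2 - 3/2) + 2*sqrt(3*x/2 - 3/2)] = (-3*sqrt(6)*x + 3*sqrt(6))/(2*sqrt(x - 1)), which equals f(x).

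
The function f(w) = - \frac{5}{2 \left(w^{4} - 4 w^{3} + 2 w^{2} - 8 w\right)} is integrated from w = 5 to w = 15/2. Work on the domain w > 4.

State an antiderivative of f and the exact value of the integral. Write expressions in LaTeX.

Antiderivative: F(w) = \frac{5 \log{\left(w \right)}}{16} - \frac{5 \log{\left(w - 4 \right)}}{144} - \frac{5 \log{\left(w^{2} + 2 \right)}}{36} + \frac{5 \sqrt{2} \operatorname{atan}{\left(\frac{\sqrt{2} w}{2} \right)}}{72}; value = - \frac{5 \log{\left(\frac{233}{4} \right)}}{36} - \frac{5 \log{\left(5 \right)}}{16} - \frac{5 \sqrt{2} \operatorname{atan}{\left(\frac{5 \sqrt{2}}{2} \right)}}{72} - \frac{5 \log{\left(\frac{7}{2} \right)}}{144} + \frac{5 \sqrt{2} \operatorname{atan}{\left(\frac{15 \sqrt{2}}{4} \right)}}{72} + \frac{5 \log{\left(27 \right)}}{36} + \frac{5 \log{\left(\frac{15}{2} \right)}}{16}

Factor the denominator (2 w \left(w - 4\right) \left(w^{2} + 2\right)) and decompose: f = - \frac{5 \left(2 w - 1\right)}{36 \left(w^{2} + 2\right)} - \frac{5}{144 \left(w - 4\right)} + \frac{5}{16 w}; each piece integrates to a log, atan, or power term.
F(w) = \frac{5 \log{\left(w \right)}}{16} - \frac{5 \log{\left(w - 4 \right)}}{144} - \frac{5 \log{\left(w^{2} + 2 \right)}}{36} + \frac{5 \sqrt{2} \operatorname{atan}{\left(\frac{\sqrt{2} w}{2} \right)}}{72} is an antiderivative of f.
Check: d/dw[\frac{5 \log{\left(w \right)}}{16} - \frac{5 \log{\left(w - 4 \right)}}{144} - \frac{5 \log{\left(w^{2} + 2 \right)}}{36} + \frac{5 \sqrt{2} \operatorname{atan}{\left(\frac{\sqrt{2} w}{2} \right)}}{72}] = - \frac{5}{2 w^{4} - 8 w^{3} + 4 w^{2} - 16 w}, which equals f(w).
F(15/2) = - \frac{5 \log{\left(\frac{233}{4} \right)}}{36} - \frac{5 \log{\left(\frac{7}{2} \right)}}{144} + \frac{5 \sqrt{2} \operatorname{atan}{\left(\frac{15 \sqrt{2}}{4} \right)}}{72} + \frac{5 \log{\left(\frac{15}{2} \right)}}{16}; F(5) = - \frac{5 \log{\left(27 \right)}}{36} + \frac{5 \sqrt{2} \operatorname{atan}{\left(\frac{5 \sqrt{2}}{2} \right)}}{72} + \frac{5 \log{\left(5 \right)}}{16}.
Integral = F(15/2) - F(5) = - \frac{5 \log{\left(\frac{233}{4} \right)}}{36} - \frac{5 \log{\left(5 \right)}}{16} - \frac{5 \sqrt{2} \operatorname{atan}{\left(\frac{5 \sqrt{2}}{2} \right)}}{72} - \frac{5 \log{\left(\frac{7}{2} \right)}}{144} + \frac{5 \sqrt{2} \operatorname{atan}{\left(\frac{15 \sqrt{2}}{4} \right)}}{72} + \frac{5 \log{\left(27 \right)}}{36} + \frac{5 \log{\left(\frac{15}{2} \right)}}{16}.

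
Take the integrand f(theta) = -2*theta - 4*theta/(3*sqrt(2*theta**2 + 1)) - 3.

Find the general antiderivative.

F(theta) = (-3*theta**2 - 9*theta - 2*sqrt(2*theta**2 + 1) - 3)/3 + C

The integrand splits into summands that can be handled one at a time.
Check: d/dtheta[(-3*theta**2 - 9*theta - 2*sqrt(2*theta**2 + 1) - 3)/3] = (-6*theta*sqrt(2*theta**2 + 1) - 4*theta - 9*sqrt(2*theta**2 + 1))/(3*sqrt(2*theta**2 + 1)), which equals f(theta).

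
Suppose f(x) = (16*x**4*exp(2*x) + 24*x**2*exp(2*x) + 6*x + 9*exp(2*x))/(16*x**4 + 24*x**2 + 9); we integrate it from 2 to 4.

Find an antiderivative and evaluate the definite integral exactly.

Since d/dx undoes antidifferentiation here, F'(x) = f(x) is required of F(x).
F(x) = exp(2*x)/2 - 3/(16*x**2 + 12) is an antiderivative of f.
Check: d/dx[exp(2*x)/2 - 3/(16*x**2 + 12)] = (16*x**4*exp(2*x) + 24*x**2*exp(2*x) + 6*x + 9*exp(2*x))/(16*x**4 + 24*x**2 + 9) = f(x).
F(4) = -3/268 + exp(8)/2; F(2) = -3/76 + exp(4)/2.
Integral = F(4) - F(2) = -exp(4)/2 + 36/1273 + exp(8)/2.

Antiderivative: F(x) = exp(2*x)/2 - 3/(16*x**2 + 12); value = -exp(4)/2 + 36/1273 + exp(8)/2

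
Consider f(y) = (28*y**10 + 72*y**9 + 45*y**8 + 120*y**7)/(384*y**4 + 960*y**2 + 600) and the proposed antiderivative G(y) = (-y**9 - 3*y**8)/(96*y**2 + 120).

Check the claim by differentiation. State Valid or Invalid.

d/dy[G] = (-28*y**10 - 72*y**9 - 45*y**8 - 120*y**7)/(384*y**4 + 960*y**2 + 600)
d/dy[G] - f(y) = (-28*y**10 - 72*y**9 - 45*y**8 - 120*y**7)/(192*y**4 + 480*y**2 + 300) != 0.

Invalid: d/dy[G] - f = (-28*y**10 - 72*y**9 - 45*y**8 - 120*y**7)/(192*y**4 + 480*y**2 + 300), which is not 0.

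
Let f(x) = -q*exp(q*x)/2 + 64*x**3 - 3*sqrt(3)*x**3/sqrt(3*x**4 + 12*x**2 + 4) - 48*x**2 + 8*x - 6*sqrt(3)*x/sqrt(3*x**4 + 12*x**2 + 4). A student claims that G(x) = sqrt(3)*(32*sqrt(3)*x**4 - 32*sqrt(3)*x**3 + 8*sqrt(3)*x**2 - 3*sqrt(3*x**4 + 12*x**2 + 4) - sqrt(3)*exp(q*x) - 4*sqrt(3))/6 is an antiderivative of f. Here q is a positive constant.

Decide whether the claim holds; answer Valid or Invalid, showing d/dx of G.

d/dx[G] = (-q*sqrt(3*x**4 + 12*x**2 + 4)*exp(q*x) + 128*x**3*sqrt(3*x**4 + 12*x**2 + 4) - 6*sqrt(3)*x**3 - 96*x**2*sqrt(3*x**4 + 12*x**2 + 4) + 16*x*sqrt(3*x**4 + 12*x**2 + 4) - 12*sqrt(3)*x)/(2*sqrt(3*x**4 + 12*x**2 + 4))
This equals f(x) exactly, so the claim holds.

Valid: G'(x) = f(x).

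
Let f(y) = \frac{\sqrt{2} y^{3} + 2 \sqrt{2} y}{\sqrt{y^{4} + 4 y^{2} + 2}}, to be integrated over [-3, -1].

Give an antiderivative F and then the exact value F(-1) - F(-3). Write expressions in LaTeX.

The substitution u = \frac{y^{4}}{2} + 2 y^{2} + 1 works: f is exactly (dF/du)*(du/dy) for that inner function.
F(y) = \frac{\sqrt{2} \sqrt{y^{4} + 4 y^{2} + 2}}{2} is an antiderivative of f.
Check: d/dy[\frac{\sqrt{2} \sqrt{y^{4} + 4 y^{2} + 2}}{2}] = \frac{\sqrt{2} y^{3} + 2 \sqrt{2} y}{\sqrt{y^{4} + 4 y^{2} + 2}} = f(y).
F(-1) = \frac{\sqrt{14}}{2}; F(-3) = \frac{\sqrt{238}}{2}.
Integral = F(-1) - F(-3) = - \frac{\sqrt{238}}{2} + \frac{\sqrt{14}}{2}.

Antiderivative: F(y) = \frac{\sqrt{2} \sqrt{y^{4} + 4 y^{2} + 2}}{2}; value = - \frac{\sqrt{238}}{2} + \frac{\sqrt{14}}{2}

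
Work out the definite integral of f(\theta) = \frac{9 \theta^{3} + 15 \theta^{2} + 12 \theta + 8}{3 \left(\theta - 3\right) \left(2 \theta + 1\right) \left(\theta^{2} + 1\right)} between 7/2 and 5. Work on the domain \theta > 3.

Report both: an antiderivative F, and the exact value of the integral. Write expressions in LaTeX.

Antiderivative: F(\theta) = \frac{211 \log{\left(\theta - 3 \right)}}{105} - \frac{37 \log{\left(\theta + \frac{1}{2} \right)}}{210} - \frac{\log{\left(\theta^{2} + 1 \right)}}{6} + \frac{2 \operatorname{atan}{\left(\theta \right)}}{15}; value = - \frac{\log{\left(26 \right)}}{6} - \frac{37 \log{\left(\frac{11}{2} \right)}}{210} - \frac{2 \operatorname{atan}{\left(\frac{7}{2} \right)}}{15} + \frac{2 \operatorname{atan}{\left(5 \right)}}{15} + \frac{37 \log{\left(4 \right)}}{210} + \frac{\log{\left(\frac{53}{4} \right)}}{6} + \frac{422 \log{\left(2 \right)}}{105}

The denominator factors as 3 \left(\theta - 3\right) \left(2 \theta + 1\right) \left(\theta^{2} + 1\right); partial fractions split f into directly integrable pieces: - \frac{5 \theta - 2}{15 \left(\theta^{2} + 1\right)} - \frac{37}{105 \left(2 \theta + 1\right)} + \frac{211}{105 \left(\theta - 3\right)}.
F(\theta) = \frac{211 \log{\left(\theta - 3 \right)}}{105} - \frac{37 \log{\left(\theta + \frac{1}{2} \right)}}{210} - \frac{\log{\left(\theta^{2} + 1 \right)}}{6} + \frac{2 \operatorname{atan}{\left(\theta \right)}}{15} is an antiderivative of f.
Check: d/d\theta[\frac{211 \log{\left(\theta - 3 \right)}}{105} - \frac{37 \log{\left(\theta + \frac{1}{2} \right)}}{210} - \frac{\log{\left(\theta^{2} + 1 \right)}}{6} + \frac{2 \operatorname{atan}{\left(\theta \right)}}{15}] = \frac{9 \theta^{3} + 15 \theta^{2} + 12 \theta + 8}{6 \theta^{4} - 15 \theta^{3} - 3 \theta^{2} - 15 \theta - 9}, which equals f(\theta).
F(5) = - \frac{\log{\left(26 \right)}}{6} - \frac{37 \log{\left(\frac{11}{2} \right)}}{210} + \frac{2 \operatorname{atan}{\left(5 \right)}}{15} + \frac{211 \log{\left(2 \right)}}{105}; F(7/2) = - \frac{211 \log{\left(2 \right)}}{105} - \frac{\log{\left(\frac{53}{4} \right)}}{6} - \frac{37 \log{\left(4 \right)}}{210} + \frac{2 \operatorname{atan}{\left(\frac{7}{2} \right)}}{15}.
Integral = F(5) - F(7/2) = - \frac{\log{\left(26 \right)}}{6} - \frac{37 \log{\left(\frac{11}{2} \right)}}{210} - \frac{2 \operatorname{atan}{\left(\frac{7}{2} \right)}}{15} + \frac{2 \operatorname{atan}{\left(5 \right)}}{15} + \frac{37 \log{\left(4 \right)}}{210} + \frac{\log{\left(\frac{53}{4} \right)}}{6} + \frac{422 \log{\left(2 \right)}}{105}.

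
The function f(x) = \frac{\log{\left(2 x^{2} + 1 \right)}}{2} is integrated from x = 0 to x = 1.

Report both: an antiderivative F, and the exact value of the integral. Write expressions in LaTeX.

Check any antiderivative F(x) by computing F'(x) and comparing it with f(x).
F(x) = \frac{x \log{\left(2 x^{2} + 1 \right)}}{2} - x + \frac{\sqrt{2} \operatorname{atan}{\left(\sqrt{2} x \right)}}{2} is an antiderivative of f.
Check: d/dx[\frac{x \log{\left(2 x^{2} + 1 \right)}}{2} - x + \frac{\sqrt{2} \operatorname{atan}{\left(\sqrt{2} x \right)}}{2}] = \frac{\log{\left(2 x^{2} + 1 \right)}}{2} = f(x).
F(1) = -1 + \frac{\log{\left(3 \right)}}{2} + \frac{\sqrt{2} \operatorname{atan}{\left(\sqrt{2} \right)}}{2}; F(0) = 0.
Integral = F(1) - F(0) = -1 + \frac{\log{\left(3 \right)}}{2} + \frac{\sqrt{2} \operatorname{atan}{\left(\sqrt{2} \right)}}{2}.

Antiderivative: F(x) = \frac{x \log{\left(2 x^{2} + 1 \right)}}{2} - x + \frac{\sqrt{2} \operatorname{atan}{\left(\sqrt{2} x \right)}}{2}; value = -1 + \frac{\log{\left(3 \right)}}{2} + \frac{\sqrt{2} \operatorname{atan}{\left(\sqrt{2} \right)}}{2}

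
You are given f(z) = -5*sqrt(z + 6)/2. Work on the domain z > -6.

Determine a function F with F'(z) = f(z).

An antiderivative is F(z) = -5*(z + 6)**(3/2)/3.

Whatever form F(z) takes, F'(z) = f(z) is non-negotiable.
Check: d/dz[-5*(z + 6)**(3/2)/3] = -5*sqrt(z + 6)/2 = f(z).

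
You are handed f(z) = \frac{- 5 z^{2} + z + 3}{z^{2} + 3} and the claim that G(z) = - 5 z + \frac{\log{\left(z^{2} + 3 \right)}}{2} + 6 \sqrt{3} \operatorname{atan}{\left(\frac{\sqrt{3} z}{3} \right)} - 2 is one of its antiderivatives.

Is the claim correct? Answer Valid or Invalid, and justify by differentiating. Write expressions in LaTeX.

d/dz[G] = \frac{- 5 z^{2} + z + 3}{z^{2} + 3}
This equals f(z) exactly, so the claim holds.

Valid - differentiating G returns exactly f.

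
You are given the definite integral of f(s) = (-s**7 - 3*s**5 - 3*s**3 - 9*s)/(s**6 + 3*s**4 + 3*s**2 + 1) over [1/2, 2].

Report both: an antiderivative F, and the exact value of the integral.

Since d/ds undoes antidifferentiation here, F'(s) = f(s) is required of F(s).
F(s) = -(3*s**6 + 4*s**4 - s**2 - 14)/(6*(s**2 + 1)**2) is an antiderivative of f.
Check: d/ds[-(3*s**6 + 4*s**4 - s**2 - 14)/(6*(s**2 + 1)**2)] = (-s**7 - 3*s**5 - 3*s**3 - 9*s)/(s**6 + 3*s**4 + 3*s**2 + 1) = f(s).
F(2) = -119/75; F(1/2) = 893/600.
Integral = F(2) - F(1/2) = -123/40.

Antiderivative: F(s) = -(3*s**6 + 4*s**4 - s**2 - 14)/(6*(s**2 + 1)**2); value = -123/40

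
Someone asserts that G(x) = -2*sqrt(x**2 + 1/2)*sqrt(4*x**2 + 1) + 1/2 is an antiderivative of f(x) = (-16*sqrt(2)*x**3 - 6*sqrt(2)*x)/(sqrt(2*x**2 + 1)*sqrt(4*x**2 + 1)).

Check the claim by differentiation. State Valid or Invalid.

d/dx[G] = sqrt(2)*(-32*x**3 - 12*x)/(2*sqrt(2*x**2 + 1)*sqrt(4*x**2 + 1))
This equals f(x) exactly, so the claim holds.

Valid - differentiating G returns exactly f.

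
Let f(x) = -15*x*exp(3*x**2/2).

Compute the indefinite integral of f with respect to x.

f matches the chain-rule pattern g'(h)*h' with inner function h(x) = 3*x**2/2; substituting u = h(x) collapses the integral.
Check: d/dx[-5*exp(3*x**2/2)] = -15*x*exp(3*x**2/2) = f(x).

F(x) = -5*exp(3*x**2/2) + C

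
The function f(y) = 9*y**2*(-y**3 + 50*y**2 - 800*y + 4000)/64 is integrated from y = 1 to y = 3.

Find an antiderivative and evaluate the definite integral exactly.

Antiderivative: F(y) = 3*(-y**2/4 + 5*y)**3/2; value = 11793/4

The substitution u = -y**2/4 + 5*y works: f is exactly (dF/du)*(du/dy) for that inner function.
F(y) = 3*(-y**2/4 + 5*y)**3/2 is an antiderivative of f.
Check: d/dy[3*(-y**2/4 + 5*y)**3/2] = -9*y**5/64 + 225*y**4/32 - 225*y**3/2 + 1125*y**2/2, which equals f(y).
F(3) = 397953/128; F(1) = 20577/128.
Integral = F(3) - F(1) = 11793/4.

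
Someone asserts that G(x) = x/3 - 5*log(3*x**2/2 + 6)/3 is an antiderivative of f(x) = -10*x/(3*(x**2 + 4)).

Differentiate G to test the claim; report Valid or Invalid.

d/dx[G] = (x**2 - 10*x + 4)/(3*x**2 + 12)
d/dx[G] - f(x) = 1/3 != 0.

Invalid: d/dx[G] - f = 1/3, which is not 0.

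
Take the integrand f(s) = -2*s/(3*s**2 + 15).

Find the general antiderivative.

f matches the chain-rule pattern g'(h)*h' with inner function h(s) = s**2 + 5; substituting u = h(s) collapses the integral.
Check: d/ds[-log(s**2 + 5)/3] = -2*s/(3*s**2 + 15) = f(s).

F(s) = -log(s**2 + 5)/3 + C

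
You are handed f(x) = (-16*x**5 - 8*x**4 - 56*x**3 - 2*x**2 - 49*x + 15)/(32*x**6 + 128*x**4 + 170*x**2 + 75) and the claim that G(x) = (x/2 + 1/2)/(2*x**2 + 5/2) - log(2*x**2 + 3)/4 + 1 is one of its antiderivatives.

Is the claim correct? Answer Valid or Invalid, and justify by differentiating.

d/dx[G] = (-16*x**5 - 8*x**4 - 56*x**3 - 2*x**2 - 49*x + 15)/(32*x**6 + 128*x**4 + 170*x**2 + 75)
This equals f(x) exactly, so the claim holds.

Valid. The derivative of G reproduces f.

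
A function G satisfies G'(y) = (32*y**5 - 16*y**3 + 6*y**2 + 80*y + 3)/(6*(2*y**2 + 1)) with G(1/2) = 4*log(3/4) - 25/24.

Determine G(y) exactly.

G(y) = 2*y**4/3 - 4*y**2/3 + y/2 + 4*log(y**2 + 1/2) - 1

Recover the given G'(y) by differentiating a candidate G(y); any mismatch rules it out.
A general antiderivative is 2*y**4/3 - 4*y**2/3 + y/2 + 4*log(y**2 + 1/2) + C.
The condition gives C = 4*log(3/4) - 25/24 - (4*log(3/4) - 1/24) = -1.
So G(y) = 2*y**4/3 - 4*y**2/3 + y/2 + 4*log(y**2 + 1/2) - 1.
Check: d/dy[2*y**4/3 - 4*y**2/3 + y/2 + 4*log(y**2 + 1/2) - 1] = (32*y**5 - 16*y**3 + 6*y**2 + 80*y + 3)/(12*y**2 + 6), which equals G'(y).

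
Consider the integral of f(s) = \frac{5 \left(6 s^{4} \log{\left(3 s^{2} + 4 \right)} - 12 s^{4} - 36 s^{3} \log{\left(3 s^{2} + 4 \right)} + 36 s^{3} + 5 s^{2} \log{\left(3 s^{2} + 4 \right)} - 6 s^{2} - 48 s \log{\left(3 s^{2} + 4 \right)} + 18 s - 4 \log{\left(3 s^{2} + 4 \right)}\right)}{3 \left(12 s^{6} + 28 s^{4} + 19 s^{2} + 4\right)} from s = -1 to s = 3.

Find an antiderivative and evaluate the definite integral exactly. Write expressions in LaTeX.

A first test for any F(s): its s-derivative must equal f(s) identically.
F(s) = - \frac{5 s \log{\left(3 s^{2} + 4 \right)}}{6 s^{2} + 3} + \frac{15 \log{\left(3 s^{2} + 4 \right)}}{6 s^{2} + 3} is an antiderivative of f.
Check: d/ds[- \frac{5 s \log{\left(3 s^{2} + 4 \right)}}{6 s^{2} + 3} + \frac{15 \log{\left(3 s^{2} + 4 \right)}}{6 s^{2} + 3}] = \frac{30 s^{4} \log{\left(3 s^{2} + 4 \right)} - 60 s^{4} - 180 s^{3} \log{\left(3 s^{2} + 4 \right)} + 180 s^{3} + 25 s^{2} \log{\left(3 s^{2} + 4 \right)} - 30 s^{2} - 240 s \log{\left(3 s^{2} + 4 \right)} + 90 s - 20 \log{\left(3 s^{2} + 4 \right)}}{36 s^{6} + 84 s^{4} + 57 s^{2} + 12}, which equals f(s).
F(3) = 0; F(-1) = \frac{20 \log{\left(7 \right)}}{9}.
Integral = F(3) - F(-1) = - \frac{20 \log{\left(7 \right)}}{9}.

Antiderivative: F(s) = - \frac{5 s \log{\left(3 s^{2} + 4 \right)}}{6 s^{2} + 3} + \frac{15 \log{\left(3 s^{2} + 4 \right)}}{6 s^{2} + 3}; value = - \frac{20 \log{\left(7 \right)}}{9}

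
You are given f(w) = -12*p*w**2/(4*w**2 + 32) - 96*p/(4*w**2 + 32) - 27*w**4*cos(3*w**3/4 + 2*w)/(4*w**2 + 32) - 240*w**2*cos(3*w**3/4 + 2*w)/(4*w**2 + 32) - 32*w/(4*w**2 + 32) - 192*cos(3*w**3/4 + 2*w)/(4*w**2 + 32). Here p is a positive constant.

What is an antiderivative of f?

The integrand splits into summands that can be handled one at a time.
Check: d/dw[-3*p*w - 4*log(w**2/2 + 4) - 3*sin(3*w**3/4 + 2*w)] = (-12*p*w**2 - 96*p - 27*w**4*cos(3*w**3/4 + 2*w) - 240*w**2*cos(3*w**3/4 + 2*w) - 32*w - 192*cos(3*w**3/4 + 2*w))/(4*w**2 + 32), which equals f(w).

An antiderivative is F(w) = -3*p*w - 4*log(w**2/2 + 4) - 3*sin(3*w**3/4 + 2*w).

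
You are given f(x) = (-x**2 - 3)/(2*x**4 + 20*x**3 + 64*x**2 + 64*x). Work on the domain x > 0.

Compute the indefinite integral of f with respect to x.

F(x) = (-3*(x + 4)*log(x) + 28*(x + 4)*log(x + 2) - 25*(x + 4)*log(x + 4) + 76)/(64*(x + 4)) + C

Factor the denominator (2*x*(x + 2)*(x + 4)**2) and decompose: f = -25/(64*(x + 4)) - 19/(16*(x + 4)**2) + 7/(16*(x + 2)) - 3/(64*x); each piece integrates to a log, atan, or power term.
Check: d/dx[(-3*(x + 4)*log(x) + 28*(x + 4)*log(x + 2) - 25*(x + 4)*log(x + 4) + 76)/(64*(x + 4))] = (-x**2 - 3)/(2*x**4 + 20*x**3 + 64*x**2 + 64*x) = f(x).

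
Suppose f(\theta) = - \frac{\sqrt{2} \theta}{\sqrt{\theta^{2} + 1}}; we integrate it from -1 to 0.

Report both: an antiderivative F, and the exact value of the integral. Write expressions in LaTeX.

The substitution u = 2 \theta^{2} + 2 works: f is exactly (dF/du)*(du/d\theta) for that inner function.
F(\theta) = - \sqrt{2} \sqrt{\theta^{2} + 1} is an antiderivative of f.
Check: d/d\theta[- \sqrt{2} \sqrt{\theta^{2} + 1}] = - \frac{\sqrt{2} \theta}{\sqrt{\theta^{2} + 1}} = f(\theta).
F(0) = - \sqrt{2}; F(-1) = -2.
Integral = F(0) - F(-1) = 2 - \sqrt{2}.

Antiderivative: F(\theta) = - \sqrt{2} \sqrt{\theta^{2} + 1}; value = 2 - \sqrt{2}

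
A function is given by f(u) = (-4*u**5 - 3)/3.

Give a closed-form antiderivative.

An antiderivative is F(u) = -u*(2*u**5 + 9)/9.

A first test for any F(u): its u-derivative must equal f(u) identically.
Check: d/du[-u*(2*u**5 + 9)/9] = -4*u**5/3 - 1, which equals f(u).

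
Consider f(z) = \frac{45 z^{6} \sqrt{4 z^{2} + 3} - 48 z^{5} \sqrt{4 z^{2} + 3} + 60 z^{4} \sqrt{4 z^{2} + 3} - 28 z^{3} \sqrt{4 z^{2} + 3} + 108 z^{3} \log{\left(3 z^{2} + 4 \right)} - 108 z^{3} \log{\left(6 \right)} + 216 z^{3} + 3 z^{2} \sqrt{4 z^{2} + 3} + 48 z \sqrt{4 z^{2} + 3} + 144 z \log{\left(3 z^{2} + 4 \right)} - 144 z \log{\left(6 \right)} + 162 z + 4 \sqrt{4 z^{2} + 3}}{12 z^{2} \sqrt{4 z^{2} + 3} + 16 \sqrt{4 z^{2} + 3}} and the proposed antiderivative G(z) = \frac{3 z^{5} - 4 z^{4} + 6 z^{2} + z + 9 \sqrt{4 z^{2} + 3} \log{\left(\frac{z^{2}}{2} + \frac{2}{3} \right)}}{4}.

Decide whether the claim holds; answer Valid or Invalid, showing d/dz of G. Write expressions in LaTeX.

d/dz[G] = \frac{45 z^{6} \sqrt{4 z^{2} + 3} - 48 z^{5} \sqrt{4 z^{2} + 3} + 60 z^{4} \sqrt{4 z^{2} + 3} - 28 z^{3} \sqrt{4 z^{2} + 3} + 108 z^{3} \log{\left(3 z^{2} + 4 \right)} - 108 z^{3} \log{\left(6 \right)} + 216 z^{3} + 3 z^{2} \sqrt{4 z^{2} + 3} + 48 z \sqrt{4 z^{2} + 3} + 144 z \log{\left(3 z^{2} + 4 \right)} - 144 z \log{\left(6 \right)} + 162 z + 4 \sqrt{4 z^{2} + 3}}{12 z^{2} \sqrt{4 z^{2} + 3} + 16 \sqrt{4 z^{2} + 3}}
This equals f(z) exactly, so the claim holds.

Valid - differentiating G returns exactly f.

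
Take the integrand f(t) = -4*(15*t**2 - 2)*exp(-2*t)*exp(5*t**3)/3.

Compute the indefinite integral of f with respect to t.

F(t) = -4*exp(-2*t)*exp(5*t**3)/3 + C

f matches the chain-rule pattern g'(h)*h' with inner function h(t) = 5*t**3 - 2*t; substituting u = h(t) collapses the integral.
Check: d/dt[-4*exp(-2*t)*exp(5*t**3)/3] = (-60*t**2*exp(5*t**3) + 8*exp(5*t**3))*exp(-2*t)/3, which equals f(t).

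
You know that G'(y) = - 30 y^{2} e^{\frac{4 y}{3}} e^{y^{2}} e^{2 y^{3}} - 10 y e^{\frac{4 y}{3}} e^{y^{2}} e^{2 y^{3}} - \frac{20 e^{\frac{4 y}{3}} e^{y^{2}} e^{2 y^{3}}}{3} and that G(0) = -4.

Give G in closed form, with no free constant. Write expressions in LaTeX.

G(y) = - 5 e^{\frac{4 y}{3}} e^{y^{2}} e^{2 y^{3}} + 1

G'(y) matches the chain-rule pattern g'(h)*h' with inner function h(y) = 2 y^{3} + y^{2} + \frac{4 y}{3}; substituting u = h(y) collapses the integral.
A general antiderivative is - 5 e^{2 y^{3} + y^{2} + \frac{4 y}{3}} + C.
The condition gives C = -4 - (-5) = 1.
So G(y) = - 5 e^{\frac{4 y}{3}} e^{y^{2}} e^{2 y^{3}} + 1.
Check: d/dy[- 5 e^{\frac{4 y}{3}} e^{y^{2}} e^{2 y^{3}} + 1] = - 30 y^{2} e^{\frac{4 y}{3}} e^{y^{2}} e^{2 y^{3}} - 10 y e^{\frac{4 y}{3}} e^{y^{2}} e^{2 y^{3}} - \frac{20 e^{\frac{4 y}{3}} e^{y^{2}} e^{2 y^{3}}}{3} = G'(y).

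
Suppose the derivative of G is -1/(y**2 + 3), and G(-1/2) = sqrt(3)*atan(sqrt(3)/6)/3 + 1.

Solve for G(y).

Recover the given G'(y) by differentiating a candidate G(y); any mismatch rules it out.
A general antiderivative is -sqrt(3)*atan(sqrt(3)*y/3)/3 + C.
The condition gives C = sqrt(3)*atan(sqrt(3)/6)/3 + 1 - (sqrt(3)*atan(sqrt(3)/6)/3) = 1.
So G(y) = -sqrt(3)*atan(sqrt(3)*y/3)/3 + 1.
Check: d/dy[-sqrt(3)*atan(sqrt(3)*y/3)/3 + 1] = -1/(y**2 + 3) = G'(y).

G(y) = -sqrt(3)*atan(sqrt(3)*y/3)/3 + 1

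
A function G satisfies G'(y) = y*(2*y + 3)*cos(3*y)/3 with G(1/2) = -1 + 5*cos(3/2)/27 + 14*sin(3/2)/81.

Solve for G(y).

G(y) = 2*y**2*sin(3*y)/9 + y*sin(3*y)/3 + 4*y*cos(3*y)/27 - 4*sin(3*y)/81 + cos(3*y)/9 - 1

A candidate passes only if d/dy[G] lands on the given G'(y) exactly.
A general antiderivative is 2*y**2*sin(3*y)/9 + y*sin(3*y)/3 + 4*y*cos(3*y)/27 - 4*sin(3*y)/81 + cos(3*y)/9 + C.
The condition gives C = -1 + 5*cos(3/2)/27 + 14*sin(3/2)/81 - (5*cos(3/2)/27 + 14*sin(3/2)/81) = -1.
So G(y) = 2*y**2*sin(3*y)/9 + y*sin(3*y)/3 + 4*y*cos(3*y)/27 - 4*sin(3*y)/81 + cos(3*y)/9 - 1.
Check: d/dy[2*y**2*sin(3*y)/9 + y*sin(3*y)/3 + 4*y*cos(3*y)/27 - 4*sin(3*y)/81 + cos(3*y)/9 - 1] = 2*y**2*cos(3*y)/3 + y*cos(3*y), which equals G'(y).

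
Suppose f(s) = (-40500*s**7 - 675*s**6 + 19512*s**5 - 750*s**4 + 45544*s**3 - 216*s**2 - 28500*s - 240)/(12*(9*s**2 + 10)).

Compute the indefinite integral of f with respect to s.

F(s) = -5*s**5/4 - 2*s**4/3 - s**2 - 2*s - (5*s**2 - 4)**3/2 + 5*log(3*s**2/2 + 5/3)/2 + C

A candidate is checked by its d/ds: the result must match f(s).
Check: d/ds[-5*s**5/4 - 2*s**4/3 - s**2 - 2*s - (5*s**2 - 4)**3/2 + 5*log(3*s**2/2 + 5/3)/2] = (-40500*s**7 - 675*s**6 + 19512*s**5 - 750*s**4 + 45544*s**3 - 216*s**2 - 28500*s - 240)/(108*s**2 + 120), which equals f(s).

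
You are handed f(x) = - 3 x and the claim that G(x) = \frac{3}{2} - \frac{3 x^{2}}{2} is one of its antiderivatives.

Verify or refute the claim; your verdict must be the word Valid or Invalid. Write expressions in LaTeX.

Valid: G'(x) = f(x).

d/dx[G] = - 3 x
This equals f(x) exactly, so the claim holds.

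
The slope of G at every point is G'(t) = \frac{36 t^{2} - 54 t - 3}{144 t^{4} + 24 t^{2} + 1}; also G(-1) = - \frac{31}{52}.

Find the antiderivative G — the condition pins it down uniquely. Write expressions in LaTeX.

G(t) = \frac{\frac{3}{4} - t}{4 t^{2} + \frac{1}{3}} - 1

Recognize the product-rule pattern: G'(t) = u'v + uv' with u = \frac{1}{4 t^{2} + \frac{1}{3}}, v = \frac{3}{4} - t, so integration by parts undoes it.
A general antiderivative is \frac{\frac{3}{4} - t}{4 t^{2} + \frac{1}{3}} + C.
The condition gives C = - \frac{31}{52} - (\frac{21}{52}) = -1.
So G(t) = \frac{\frac{3}{4} - t}{4 t^{2} + \frac{1}{3}} - 1.
Check: d/dt[\frac{\frac{3}{4} - t}{4 t^{2} + \frac{1}{3}} - 1] = \frac{36 t^{2} - 54 t - 3}{144 t^{4} + 24 t^{2} + 1} = G'(t).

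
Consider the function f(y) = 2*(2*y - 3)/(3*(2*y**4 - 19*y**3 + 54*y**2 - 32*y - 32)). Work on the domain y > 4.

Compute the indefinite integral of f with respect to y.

The denominator factors as 3*(y - 4)**2*(y - 2)*(2*y + 1); partial fractions split f into directly integrable pieces: 64/(1215*(2*y + 1)) + 1/(30*(y - 2)) - 29/(486*(y - 4)) + 5/(27*(y - 4)**2).
Check: d/dy[(-145*y*log(y - 4) + 81*y*log(y - 2) + 64*y*log(y + 1/2) + 580*log(y - 4) - 324*log(y - 2) - 256*log(y + 1/2) - 450)/(2430*(y - 4))] = (4*y - 6)/(6*y**4 - 57*y**3 + 162*y**2 - 96*y - 96), which equals f(y).

F(y) = (-145*y*log(y - 4) + 81*y*log(y - 2) + 64*y*log(y + 1/2) + 580*log(y - 4) - 324*log(y - 2) - 256*log(y + 1/2) - 450)/(2430*(y - 4)) + C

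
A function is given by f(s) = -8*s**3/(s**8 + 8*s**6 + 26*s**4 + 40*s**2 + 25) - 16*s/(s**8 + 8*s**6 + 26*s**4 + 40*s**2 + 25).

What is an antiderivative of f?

An antiderivative is F(s) = 1/(s**4/2 + 2*s**2 + 5/2).

f matches the chain-rule pattern g'(h)*h' with inner function h(s) = s**4/2 + 2*s**2 + 5/2; substituting u = h(s) collapses the integral.
Check: d/ds[1/(s**4/2 + 2*s**2 + 5/2)] = (-8*s**3 - 16*s)/(s**8 + 8*s**6 + 26*s**4 + 40*s**2 + 25), which equals f(s).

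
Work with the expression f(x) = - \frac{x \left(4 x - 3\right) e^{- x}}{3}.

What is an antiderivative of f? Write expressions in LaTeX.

f has the shape u'v + uv' for u = \frac{4 x^{2}}{3} + \frac{5 x}{3} + \frac{5}{3} and v = e^{- x} — it is the derivative of the product u*v.
Check: d/dx[\frac{\left(4 x^{2} + 5 x + 5\right) e^{- x}}{3}] = \frac{\left(- 4 x^{2} + 3 x\right) e^{- x}}{3}, which equals f(x).

An antiderivative is F(x) = \frac{\left(4 x^{2} + 5 x + 5\right) e^{- x}}{3}.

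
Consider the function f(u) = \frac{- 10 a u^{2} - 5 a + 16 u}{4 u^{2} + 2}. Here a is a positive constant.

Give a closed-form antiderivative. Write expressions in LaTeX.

Check any antiderivative F(u) by computing F'(u) and comparing it with f(u).
Check: d/du[\frac{- 5 a u + 4 \log{\left(2 u^{2} + 1 \right)}}{2}] = \frac{- 10 a u^{2} - 5 a + 16 u}{4 u^{2} + 2} = f(u).

An antiderivative is F(u) = \frac{- 5 a u + 4 \log{\left(2 u^{2} + 1 \right)}}{2}.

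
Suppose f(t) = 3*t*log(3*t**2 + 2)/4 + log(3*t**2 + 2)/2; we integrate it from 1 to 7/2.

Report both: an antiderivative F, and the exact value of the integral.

The integrand splits into summands that can be handled one at a time.
F(t) = (9*t**2*log(3*t**2 + 2) - 9*t**2 + 12*t*log(3*t**2 + 2) - 24*t + 6*log(t**2 + 2/3) + 8*sqrt(6)*atan(sqrt(6)*t/2))/24 is an antiderivative of f.
Check: d/dt[(9*t**2*log(3*t**2 + 2) - 9*t**2 + 12*t*log(3*t**2 + 2) - 24*t + 6*log(t**2 + 2/3) + 8*sqrt(6)*atan(sqrt(6)*t/2))/24] = 3*t*log(3*t**2 + 2)/4 + log(3*t**2 + 2)/2 = f(t).
F(7/2) = -259/32 + log(155/12)/4 + sqrt(6)*atan(7*sqrt(6)/4)/3 + 203*log(155/4)/32; F(1) = -11/8 + log(5/3)/4 + sqrt(6)*atan(sqrt(6)/2)/3 + 7*log(5)/8.
Integral = F(7/2) - F(1) = -215/32 - 7*log(5)/8 - sqrt(6)*atan(sqrt(6)/2)/3 - log(5/3)/4 + log(155/12)/4 + sqrt(6)*atan(7*sqrt(6)/4)/3 + 203*log(155/4)/32.

Antiderivative: F(t) = (9*t**2*log(3*t**2 + 2) - 9*t**2 + 12*t*log(3*t**2 + 2) - 24*t + 6*log(t**2 + 2/3) + 8*sqrt(6)*atan(sqrt(6)*t/2))/24; value = -215/32 - 7*log(5)/8 - sqrt(6)*atan(sqrt(6)/2)/3 - log(5/3)/4 + log(155/12)/4 + sqrt(6)*atan(7*sqrt(6)/4)/3 + 203*log(155/4)/32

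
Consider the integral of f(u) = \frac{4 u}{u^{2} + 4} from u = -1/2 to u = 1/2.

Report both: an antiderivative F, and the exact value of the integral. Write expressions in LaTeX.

The substitution w = \frac{u^{2}}{2} + 2 works: f is exactly (dF/dw)*(dw/du) for that inner function.
F(u) = 2 \log{\left(\frac{u^{2}}{2} + 2 \right)} is an antiderivative of f.
Check: d/du[2 \log{\left(\frac{u^{2}}{2} + 2 \right)}] = \frac{4 u}{u^{2} + 4} = f(u).
F(1/2) = 2 \log{\left(\frac{17}{8} \right)}; F(-1/2) = 2 \log{\left(\frac{17}{8} \right)}.
Integral = F(1/2) - F(-1/2) = 0.

Antiderivative: F(u) = 2 \log{\left(\frac{u^{2}}{2} + 2 \right)}; value = 0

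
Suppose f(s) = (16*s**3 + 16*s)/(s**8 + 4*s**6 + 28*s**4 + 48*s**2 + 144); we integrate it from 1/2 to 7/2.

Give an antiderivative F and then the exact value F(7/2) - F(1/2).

Antiderivative: F(s) = -4/(s**4 + 2*s**2 + 12); value = 59392/199995

f matches the chain-rule pattern g'(h)*h' with inner function h(s) = s**4/2 + s**2 + 6; substituting u = h(s) collapses the integral.
F(s) = -4/(s**4 + 2*s**2 + 12) is an antiderivative of f.
Check: d/ds[-4/(s**4 + 2*s**2 + 12)] = (16*s**3 + 16*s)/(s**8 + 4*s**6 + 28*s**4 + 48*s**2 + 144) = f(s).
F(7/2) = -64/2985; F(1/2) = -64/201.
Integral = F(7/2) - F(1/2) = 59392/199995.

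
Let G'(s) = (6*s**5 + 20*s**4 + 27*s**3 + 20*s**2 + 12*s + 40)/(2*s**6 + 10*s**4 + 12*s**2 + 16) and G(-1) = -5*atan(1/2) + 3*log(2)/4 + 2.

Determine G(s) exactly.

Check a candidate G(s) by differentiating: d/ds[G] must match the given G'(s).
A general antiderivative is 3*log(s**4/2 + s**2/2 + 1)/4 + 5*atan(s/2) + C.
The condition gives C = -5*atan(1/2) + 3*log(2)/4 + 2 - (-5*atan(1/2) + 3*log(2)/4) = 2.
So G(s) = 3*log(s**4/2 + s**2/2 + 1)/4 + 5*atan(s/2) + 2.
Check: d/ds[3*log(s**4/2 + s**2/2 + 1)/4 + 5*atan(s/2) + 2] = (6*s**5 + 20*s**4 + 27*s**3 + 20*s**2 + 12*s + 40)/(2*s**6 + 10*s**4 + 12*s**2 + 16) = G'(s).

G(s) = 3*log(s**4/2 + s**2/2 + 1)/4 + 5*atan(s/2) + 2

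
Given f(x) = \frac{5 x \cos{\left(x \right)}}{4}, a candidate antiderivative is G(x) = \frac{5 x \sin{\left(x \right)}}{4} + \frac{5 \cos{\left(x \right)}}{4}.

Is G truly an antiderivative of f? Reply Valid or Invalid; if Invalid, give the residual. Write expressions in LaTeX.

Valid: G'(x) = f(x).

d/dx[G] = \frac{5 x \cos{\left(x \right)}}{4}
This equals f(x) exactly, so the claim holds.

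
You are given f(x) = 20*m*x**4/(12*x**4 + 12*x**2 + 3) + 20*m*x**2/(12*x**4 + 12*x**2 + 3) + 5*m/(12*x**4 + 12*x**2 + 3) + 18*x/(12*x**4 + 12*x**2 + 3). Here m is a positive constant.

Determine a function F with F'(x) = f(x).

Integrate term by term and add the pieces.
Check: d/dx[(20*m*x**3 + 10*m*x - 9)/(6*(2*x**2 + 1))] = (20*m*x**4 + 20*m*x**2 + 5*m + 18*x)/(12*x**4 + 12*x**2 + 3), which equals f(x).

An antiderivative is F(x) = (20*m*x**3 + 10*m*x - 9)/(6*(2*x**2 + 1)).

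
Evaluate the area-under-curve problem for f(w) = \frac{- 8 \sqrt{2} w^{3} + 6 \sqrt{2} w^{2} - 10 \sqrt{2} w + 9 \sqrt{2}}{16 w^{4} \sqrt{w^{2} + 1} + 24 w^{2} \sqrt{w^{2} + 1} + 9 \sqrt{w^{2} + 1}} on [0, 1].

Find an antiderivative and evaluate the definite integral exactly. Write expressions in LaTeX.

Antiderivative: F(w) = - \frac{2 \left(- \frac{3 w}{4} - \frac{1}{2}\right) \sqrt{2 w^{2} + 2}}{2 w^{2} + \frac{3}{2}}; value = \frac{10}{7} - \frac{2 \sqrt{2}}{3}

Check any antiderivative F(w) by computing F'(w) and comparing it with f(w).
F(w) = - \frac{2 \left(- \frac{3 w}{4} - \frac{1}{2}\right) \sqrt{2 w^{2} + 2}}{2 w^{2} + \frac{3}{2}} is an antiderivative of f.
Check: d/dw[- \frac{2 \left(- \frac{3 w}{4} - \frac{1}{2}\right) \sqrt{2 w^{2} + 2}}{2 w^{2} + \frac{3}{2}}] = \frac{- 8 \sqrt{2} w^{3} + 6 \sqrt{2} w^{2} - 10 \sqrt{2} w + 9 \sqrt{2}}{16 w^{4} \sqrt{w^{2} + 1} + 24 w^{2} \sqrt{w^{2} + 1} + 9 \sqrt{w^{2} + 1}} = f(w).
F(1) = \frac{10}{7}; F(0) = \frac{2 \sqrt{2}}{3}.
Integral = F(1) - F(0) = \frac{10}{7} - \frac{2 \sqrt{2}}{3}.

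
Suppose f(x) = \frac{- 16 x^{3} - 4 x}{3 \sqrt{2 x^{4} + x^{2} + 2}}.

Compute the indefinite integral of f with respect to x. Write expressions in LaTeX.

F(x) = - \frac{4 \sqrt{2 x^{4} + x^{2} + 2}}{3} + C

f matches the chain-rule pattern g'(h)*h' with inner function h(x) = 2 x^{4} + x^{2} + 2; substituting u = h(x) collapses the integral.
Check: d/dx[- \frac{4 \sqrt{2 x^{4} + x^{2} + 2}}{3}] = \frac{- 16 x^{3} - 4 x}{3 \sqrt{2 x^{4} + x^{2} + 2}} = f(x).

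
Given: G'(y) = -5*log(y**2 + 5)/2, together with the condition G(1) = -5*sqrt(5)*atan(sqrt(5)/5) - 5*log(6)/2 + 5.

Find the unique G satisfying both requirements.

Differentiate the proposed G(y) back; it has to land on the given G'(y).
A general antiderivative is -5*y*log(y**2 + 5)/2 + 5*y - 5*sqrt(5)*atan(sqrt(5)*y/5) + C.
The condition gives C = -5*sqrt(5)*atan(sqrt(5)/5) - 5*log(6)/2 + 5 - (-5*sqrt(5)*atan(sqrt(5)/5) - 5*log(6)/2 + 5) = 0.
So G(y) = -5*y*log(y**2 + 5)/2 + 5*y - 5*sqrt(5)*atan(sqrt(5)*y/5).
Check: d/dy[-5*y*log(y**2 + 5)/2 + 5*y - 5*sqrt(5)*atan(sqrt(5)*y/5)] = -5*log(y**2 + 5)/2 = G'(y).

G(y) = -5*y*log(y**2 + 5)/2 + 5*y - 5*sqrt(5)*atan(sqrt(5)*y/5)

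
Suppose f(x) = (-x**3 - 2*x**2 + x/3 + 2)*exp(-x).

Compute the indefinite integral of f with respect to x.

Recognize the product-rule pattern: f = u'v + uv' with u = x**3 + 5*x**2 + 29*x/3 + 23/3, v = exp(-x), so integration by parts undoes it.
Check: d/dx[(3*x**3 + 15*x**2 + 29*x + 23)*exp(-x)/3] = (-3*x**3 - 6*x**2 + x + 6)*exp(-x)/3, which equals f(x).

F(x) = (3*x**3 + 15*x**2 + 29*x + 23)*exp(-x)/3 + C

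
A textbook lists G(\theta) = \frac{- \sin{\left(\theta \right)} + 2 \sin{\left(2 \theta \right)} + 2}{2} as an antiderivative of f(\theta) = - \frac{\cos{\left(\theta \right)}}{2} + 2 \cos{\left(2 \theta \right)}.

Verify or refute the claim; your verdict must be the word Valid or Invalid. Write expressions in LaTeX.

d/d\theta[G] = - \frac{\cos{\left(\theta \right)}}{2} + 2 \cos{\left(2 \theta \right)}
This equals f(\theta) exactly, so the claim holds.

Valid. The derivative of G reproduces f.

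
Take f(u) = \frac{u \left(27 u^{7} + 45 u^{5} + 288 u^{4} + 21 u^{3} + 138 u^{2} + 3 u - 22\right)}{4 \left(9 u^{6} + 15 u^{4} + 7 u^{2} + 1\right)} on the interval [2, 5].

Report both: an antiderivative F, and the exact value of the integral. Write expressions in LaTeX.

Since d/du undoes antidifferentiation here, F'(u) = f(u) is required of F(u).
F(u) = \frac{3 u^{5} + u^{3} + 48 u^{2} \log{\left(2 u^{2} + 2 \right)} - 6 u^{2} + 16 \log{\left(2 u^{2} + 2 \right)} + 7}{4 \left(3 u^{2} + 1\right)} is an antiderivative of f.
Check: d/du[\frac{3 u^{5} + u^{3} + 48 u^{2} \log{\left(2 u^{2} + 2 \right)} - 6 u^{2} + 16 \log{\left(2 u^{2} + 2 \right)} + 7}{4 \left(3 u^{2} + 1\right)}] = \frac{27 u^{8} + 45 u^{6} + 288 u^{5} + 21 u^{4} + 138 u^{3} + 3 u^{2} - 22 u}{36 u^{6} + 60 u^{4} + 28 u^{2} + 4}, which equals f(u).
F(5) = 4 \log{\left(52 \right)} + \frac{9357}{304}; F(2) = \frac{87}{52} + 4 \log{\left(10 \right)}.
Integral = F(5) - F(2) = - 4 \log{\left(10 \right)} + 4 \log{\left(52 \right)} + \frac{115029}{3952}.

Antiderivative: F(u) = \frac{3 u^{5} + u^{3} + 48 u^{2} \log{\left(2 u^{2} + 2 \right)} - 6 u^{2} + 16 \log{\left(2 u^{2} + 2 \right)} + 7}{4 \left(3 u^{2} + 1\right)}; value = - 4 \log{\left(10 \right)} + 4 \log{\left(52 \right)} + \frac{115029}{3952}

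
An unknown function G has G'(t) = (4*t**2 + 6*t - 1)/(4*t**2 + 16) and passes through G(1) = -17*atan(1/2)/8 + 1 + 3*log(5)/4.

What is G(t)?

G(t) = t + 3*log(t**2 + 4)/4 - 17*atan(t/2)/8

Recover the given G'(t) by differentiating a candidate G(t); any mismatch rules it out.
A general antiderivative is t + 3*log(t**2 + 4)/4 - 17*atan(t/2)/8 + C.
The condition gives C = -17*atan(1/2)/8 + 1 + 3*log(5)/4 - (-17*atan(1/2)/8 + 1 + 3*log(5)/4) = 0.
So G(t) = t + 3*log(t**2 + 4)/4 - 17*atan(t/2)/8.
Check: d/dt[t + 3*log(t**2 + 4)/4 - 17*atan(t/2)/8] = (4*t**2 + 6*t - 1)/(4*t**2 + 16) = G'(t).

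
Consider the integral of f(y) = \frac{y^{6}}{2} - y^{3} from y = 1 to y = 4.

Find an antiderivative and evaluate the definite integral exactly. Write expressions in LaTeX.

Antiderivative: F(y) = \frac{y^{4} \left(2 y^{3} - 7\right)}{28}; value = \frac{30981}{28}

The integrand splits into summands that can be handled one at a time.
F(y) = \frac{y^{4} \left(2 y^{3} - 7\right)}{28} is an antiderivative of f.
Check: d/dy[\frac{y^{4} \left(2 y^{3} - 7\right)}{28}] = \frac{y^{6}}{2} - y^{3} = f(y).
F(4) = \frac{7744}{7}; F(1) = - \frac{5}{28}.
Integral = F(4) - F(1) = \frac{30981}{28}.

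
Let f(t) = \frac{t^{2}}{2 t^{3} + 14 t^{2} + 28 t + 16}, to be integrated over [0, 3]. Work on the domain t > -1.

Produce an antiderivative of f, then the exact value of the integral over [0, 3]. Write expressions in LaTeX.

Antiderivative: F(t) = \frac{\log{\left(t + 1 \right)}}{6} - \log{\left(t + 2 \right)} + \frac{4 \log{\left(t + 4 \right)}}{3}; value = - \frac{7 \log{\left(4 \right)}}{6} - \log{\left(5 \right)} + \log{\left(2 \right)} + \frac{4 \log{\left(7 \right)}}{3}

The denominator factors as 2 \left(t + 1\right) \left(t + 2\right) \left(t + 4\right); partial fractions split f into directly integrable pieces: \frac{4}{3 \left(t + 4\right)} - \frac{1}{t + 2} + \frac{1}{6 \left(t + 1\right)}.
F(t) = \frac{\log{\left(t + 1 \right)}}{6} - \log{\left(t + 2 \right)} + \frac{4 \log{\left(t + 4 \right)}}{3} is an antiderivative of f.
Check: d/dt[\frac{\log{\left(t + 1 \right)}}{6} - \log{\left(t + 2 \right)} + \frac{4 \log{\left(t + 4 \right)}}{3}] = \frac{t^{2}}{2 t^{3} + 14 t^{2} + 28 t + 16} = f(t).
F(3) = - \log{\left(5 \right)} + \frac{\log{\left(4 \right)}}{6} + \frac{4 \log{\left(7 \right)}}{3}; F(0) = - \log{\left(2 \right)} + \frac{4 \log{\left(4 \right)}}{3}.
Integral = F(3) - F(0) = - \frac{7 \log{\left(4 \right)}}{6} - \log{\left(5 \right)} + \log{\left(2 \right)} + \frac{4 \log{\left(7 \right)}}{3}.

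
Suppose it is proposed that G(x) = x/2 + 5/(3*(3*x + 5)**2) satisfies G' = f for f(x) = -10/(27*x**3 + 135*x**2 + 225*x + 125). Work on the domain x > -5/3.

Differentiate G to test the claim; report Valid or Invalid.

Invalid: d/dx[G] - f = 1/2, which is not 0.

d/dx[G] = (27*x**3 + 135*x**2 + 225*x + 105)/(54*x**3 + 270*x**2 + 450*x + 250)
d/dx[G] - f(x) = 1/2 != 0.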